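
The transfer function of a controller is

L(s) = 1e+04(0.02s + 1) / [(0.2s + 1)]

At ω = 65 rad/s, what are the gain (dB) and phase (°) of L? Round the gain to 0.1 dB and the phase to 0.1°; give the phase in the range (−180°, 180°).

62.0 dB, -33.2°

At ω = 65 rad/s:
zero (1 + j65·0.02) = 1 + j1.3 → |·| ≈ 1.6401, ∠ ≈ 52.43°
pole (1 + j65·0.2) = 1 + j13 → |·| ≈ 13.038, ∠ ≈ 85.60°
|L| = 1e+04 · 1.6401 / (13.038) ≈ 1257.9
Gain = 20 log₁₀(1257.9) ≈ 61.99 dB
∠L = (52.43°) − (85.60°) = -33.17°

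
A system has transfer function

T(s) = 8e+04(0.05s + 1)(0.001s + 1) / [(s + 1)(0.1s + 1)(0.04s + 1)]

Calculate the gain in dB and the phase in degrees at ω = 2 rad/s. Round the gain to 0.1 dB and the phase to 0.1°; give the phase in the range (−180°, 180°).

At ω = 2 rad/s:
zero (1 + j2·0.05) = 1 + j0.1 → |·| ≈ 1.005, ∠ ≈ 5.71°
zero (1 + j2·0.001) = 1 + j0.002 → |·| ≈ 1, ∠ ≈ 0.11°
pole (1 + j2·1) = 1 + j2 → |·| ≈ 2.2361, ∠ ≈ 63.43°
pole (1 + j2·0.1) = 1 + j0.2 → |·| ≈ 1.0198, ∠ ≈ 11.31°
pole (1 + j2·0.04) = 1 + j0.08 → |·| ≈ 1.0032, ∠ ≈ 4.57°
|T| = 8e+04 · 1.005 · 1 / (2.2361 · 1.0198 · 1.0032) ≈ 35145
Gain = 20 log₁₀(35145) ≈ 90.92 dB
∠T = (5.71° + 0.11°) − (63.43° + 11.31° + 4.57°) = -73.49°

90.9 dB, -73.5°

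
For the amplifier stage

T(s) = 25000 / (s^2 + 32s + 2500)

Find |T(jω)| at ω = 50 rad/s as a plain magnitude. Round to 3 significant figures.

At s = jω = j50:
quadratic: (j50)² + 32·j50 + 2500 = 0 + j1600 → |·| ≈ 1600, ∠ ≈ 90.00°
|T| = 25000 / 1600 ≈ 15.625

15.6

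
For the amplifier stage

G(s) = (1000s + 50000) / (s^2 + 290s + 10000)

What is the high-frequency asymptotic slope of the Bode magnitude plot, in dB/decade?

Each pole contributes −20 dB/decade at high frequency; each zero contributes +20 dB/decade.
Net: 1 zero(s) − 2 pole(s) → -20 dB/decade.

-20 dB/decade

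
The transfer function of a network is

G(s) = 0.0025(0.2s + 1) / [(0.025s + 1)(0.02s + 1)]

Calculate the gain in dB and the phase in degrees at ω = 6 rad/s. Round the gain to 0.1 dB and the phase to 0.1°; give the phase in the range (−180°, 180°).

At ω = 6 rad/s:
zero (1 + j6·0.2) = 1 + j1.2 → |·| ≈ 1.562, ∠ ≈ 50.19°
pole (1 + j6·0.025) = 1 + j0.15 → |·| ≈ 1.0112, ∠ ≈ 8.53°
pole (1 + j6·0.02) = 1 + j0.12 → |·| ≈ 1.0072, ∠ ≈ 6.84°
|G| = 0.0025 · 1.562 / (1.0112 · 1.0072) ≈ 0.0038341
Gain = 20 log₁₀(0.0038341) ≈ -48.33 dB
∠G = (50.19°) − (8.53° + 6.84°) = 34.82°

-48.3 dB, 34.8°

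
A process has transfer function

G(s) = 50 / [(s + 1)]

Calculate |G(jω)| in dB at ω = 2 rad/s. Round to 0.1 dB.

27.0 dB

At ω = 2 rad/s:
pole (1 + j2·1) = 1 + j2 → |·| ≈ 2.2361, ∠ ≈ 63.43°
|G| = 50 · 1 / (2.2361) ≈ 22.36
Gain = 20 log₁₀(22.36) ≈ 26.99 dB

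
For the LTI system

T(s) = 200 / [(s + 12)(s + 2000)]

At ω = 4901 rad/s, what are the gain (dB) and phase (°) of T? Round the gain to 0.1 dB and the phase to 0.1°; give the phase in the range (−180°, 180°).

-102.3 dB, -157.7°

At s = jω = j4901:
pole (s+12): 12 + j4901 → |·| = √(12²+4901²) = √24019945 ≈ 4901, ∠ = arctan(4901/12) ≈ 89.86°
pole (s+2000): 2000 + j4901 → |·| = √(2000²+4901²) = √28019801 ≈ 5293.4, ∠ = arctan(4901/2000) ≈ 67.80°
|T| = 200 / 2.5943e+07 ≈ 7.7092e-06
Gain = 20 log₁₀(7.7092e-06) ≈ -102.26 dB
∠T = 0.00° − 157.66° = -157.66°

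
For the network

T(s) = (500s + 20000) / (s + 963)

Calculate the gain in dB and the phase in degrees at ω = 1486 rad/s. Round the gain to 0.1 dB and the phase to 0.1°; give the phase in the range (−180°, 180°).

52.5 dB, 31.4°

Substitute s = j1486:
Numerator: 500(j1486) + 20000 = 20000 + j743000
Denominator: (j1486) + 963 = 963 + j1486
|N| = √(20000² + 743000²) ≈ 7.4327e+05, ∠N ≈ 88.46°
|D| = √(963² + 1486²) ≈ 1770.8, ∠D ≈ 57.05°
|T| = 7.4327e+05 / 1770.8 ≈ 419.74
Gain = 20 log₁₀(419.74) ≈ 52.46 dB
∠T = 88.46° − 57.05° = 31.41°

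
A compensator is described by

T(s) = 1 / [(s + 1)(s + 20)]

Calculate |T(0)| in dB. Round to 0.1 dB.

-26.0 dB

T(0) = 1 / (1·20) = 0.05
20 log₁₀(0.05) ≈ -26.02 dB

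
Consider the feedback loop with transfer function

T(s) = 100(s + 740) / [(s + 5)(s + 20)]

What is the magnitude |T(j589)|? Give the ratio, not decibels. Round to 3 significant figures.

At s = jω = j589:
zero (s+740): 740 + j589 → |·| = √(740²+589²) = √894521 ≈ 945.79, ∠ = arctan(589/740) ≈ 38.52°
pole (s+5): 5 + j589 → |·| = √(5²+589²) = √346946 ≈ 589.02, ∠ = arctan(589/5) ≈ 89.51°
pole (s+20): 20 + j589 → |·| = √(20²+589²) = √347321 ≈ 589.34, ∠ = arctan(589/20) ≈ 88.06°
|T| = 100 · 945.79 / 3.4713e+05 ≈ 0.27246

0.272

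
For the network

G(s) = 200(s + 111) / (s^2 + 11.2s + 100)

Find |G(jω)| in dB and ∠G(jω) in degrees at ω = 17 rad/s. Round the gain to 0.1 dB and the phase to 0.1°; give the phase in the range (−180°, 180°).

At s = jω = j17:
zero (s+111): 111 + j17 → |·| = √(111²+17²) = √12610 ≈ 112.29, ∠ = arctan(17/111) ≈ 8.71°
quadratic: (j17)² + 11.2·j17 + 100 = -189 + j190.4 → |·| ≈ 268.28, ∠ ≈ 134.79°
|G| = 200 · 112.29 / 268.28 ≈ 83.711
Gain = 20 log₁₀(83.711) ≈ 38.46 dB
∠G = 8.71° − 134.79° = -126.08°

38.5 dB, -126.1°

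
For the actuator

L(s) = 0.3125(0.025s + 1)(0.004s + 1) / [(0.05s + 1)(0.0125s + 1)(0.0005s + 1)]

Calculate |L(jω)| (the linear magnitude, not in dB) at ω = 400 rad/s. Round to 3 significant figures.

0.0569

At ω = 400 rad/s:
zero (1 + j400·0.025) = 1 + j10 → |·| ≈ 10.05, ∠ ≈ 84.29°
zero (1 + j400·0.004) = 1 + j1.6 → |·| ≈ 1.8868, ∠ ≈ 57.99°
pole (1 + j400·0.05) = 1 + j20 → |·| ≈ 20.025, ∠ ≈ 87.14°
pole (1 + j400·0.0125) = 1 + j5 → |·| ≈ 5.099, ∠ ≈ 78.69°
pole (1 + j400·0.0005) = 1 + j0.2 → |·| ≈ 1.0198, ∠ ≈ 11.31°
|L| = 0.3125 · 10.05 · 1.8868 / (20.025 · 5.099 · 1.0198) ≈ 0.056907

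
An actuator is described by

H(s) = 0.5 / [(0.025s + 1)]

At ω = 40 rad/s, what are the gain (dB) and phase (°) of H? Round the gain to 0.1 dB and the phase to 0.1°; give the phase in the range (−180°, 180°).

-9.0 dB, -45.0°

At ω = 40 rad/s:
pole (1 + j40·0.025) = 1 + j1 → |·| ≈ 1.4142, ∠ ≈ 45.00°
|H| = 0.5 · 1 / (1.4142) ≈ 0.35356
Gain = 20 log₁₀(0.35356) ≈ -9.03 dB
∠H = (0°) − (45.00°) = -45.00°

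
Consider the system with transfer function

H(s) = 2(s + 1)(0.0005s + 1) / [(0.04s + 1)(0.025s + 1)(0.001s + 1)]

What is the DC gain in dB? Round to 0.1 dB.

H(0) = 2 · 1 / 1 = 2
20 log₁₀(2) ≈ 6.02 dB

6.0 dB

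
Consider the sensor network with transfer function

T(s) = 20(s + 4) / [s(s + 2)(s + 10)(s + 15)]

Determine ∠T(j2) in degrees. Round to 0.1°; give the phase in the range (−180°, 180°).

At s = jω = j2:
zero (s+4): 4 + j2 → |·| = √(4²+2²) = √20 ≈ 4.4721, ∠ = arctan(2/4) ≈ 26.57°
pole (s+2): 2 + j2 → |·| = √(2²+2²) = √8 ≈ 2.8284, ∠ = arctan(2/2) ≈ 45.00°
pole (s+10): 10 + j2 → |·| = √(10²+2²) = √104 ≈ 10.198, ∠ = arctan(2/10) ≈ 11.31°
pole (s+15): 15 + j2 → |·| = √(15²+2²) = √229 ≈ 15.133, ∠ = arctan(2/15) ≈ 7.59°
pole at origin: |s| = 2, ∠ = 90.00° (in denominator)
∠T = 26.57° − 153.90° = -127.33°

-127.3°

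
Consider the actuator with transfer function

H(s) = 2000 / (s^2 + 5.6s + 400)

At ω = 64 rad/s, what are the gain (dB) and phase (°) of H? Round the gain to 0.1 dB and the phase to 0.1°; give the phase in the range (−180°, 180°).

At s = jω = j64:
quadratic: (j64)² + 5.6·j64 + 400 = -3696 + j358.4 → |·| ≈ 3713.3, ∠ ≈ 174.46°
|H| = 2000 / 3713.3 ≈ 0.5386
Gain = 20 log₁₀(0.5386) ≈ -5.37 dB
∠H = 0.00° − 174.46° = -174.46°

-5.4 dB, -174.5°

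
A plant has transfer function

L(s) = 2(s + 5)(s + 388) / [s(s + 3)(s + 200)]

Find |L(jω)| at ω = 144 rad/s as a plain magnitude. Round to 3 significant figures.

0.0233

At s = jω = j144:
zero (s+5): 5 + j144 → |·| = √(5²+144²) = √20761 ≈ 144.09, ∠ = arctan(144/5) ≈ 88.01°
zero (s+388): 388 + j144 → |·| = √(388²+144²) = √171280 ≈ 413.86, ∠ = arctan(144/388) ≈ 20.36°
pole (s+3): 3 + j144 → |·| = √(3²+144²) = √20745 ≈ 144.03, ∠ = arctan(144/3) ≈ 88.81°
pole (s+200): 200 + j144 → |·| = √(200²+144²) = √60736 ≈ 246.45, ∠ = arctan(144/200) ≈ 35.75°
pole at origin: |s| = 144, ∠ = 90.00° (in denominator)
|L| = 2 · 59633 / 5.1115e+06 ≈ 0.023333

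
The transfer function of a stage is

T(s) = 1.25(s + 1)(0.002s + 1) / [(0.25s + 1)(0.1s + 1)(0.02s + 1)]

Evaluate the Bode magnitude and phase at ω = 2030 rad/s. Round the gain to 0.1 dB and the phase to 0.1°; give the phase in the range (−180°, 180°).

-51.9 dB, -102.1°

At ω = 2030 rad/s:
zero (1 + j2030·1) = 1 + j2030 → |·| ≈ 2030, ∠ ≈ 89.97°
zero (1 + j2030·0.002) = 1 + j4.06 → |·| ≈ 4.1813, ∠ ≈ 76.16°
pole (1 + j2030·0.25) = 1 + j507.5 → |·| ≈ 507.5, ∠ ≈ 89.89°
pole (1 + j2030·0.1) = 1 + j203 → |·| ≈ 203, ∠ ≈ 89.72°
pole (1 + j2030·0.02) = 1 + j40.6 → |·| ≈ 40.612, ∠ ≈ 88.59°
|T| = 1.25 · 2030 · 4.1813 / (507.5 · 203 · 40.612) ≈ 0.0025359
Gain = 20 log₁₀(0.0025359) ≈ -51.92 dB
∠T = (89.97° + 76.16°) − (89.89° + 89.72° + 88.59°) = -102.07°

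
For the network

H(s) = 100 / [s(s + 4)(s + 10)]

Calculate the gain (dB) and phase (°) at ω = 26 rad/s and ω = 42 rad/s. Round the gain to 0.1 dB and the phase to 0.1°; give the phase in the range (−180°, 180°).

At s = jω = j26:
pole (s+4): 4 + j26 → |·| = √(4²+26²) = √692 ≈ 26.306, ∠ = arctan(26/4) ≈ 81.25°
pole (s+10): 10 + j26 → |·| = √(10²+26²) = √776 ≈ 27.857, ∠ = arctan(26/10) ≈ 68.96°
pole at origin: |s| = 26, ∠ = 90.00° (in denominator)
|H| = 100 / 19053 ≈ 0.0052485
Gain = 20 log₁₀(0.0052485) ≈ -45.60 dB
∠H = 0.00° − 240.21° = -240.21° ≡ 119.79° (principal value)

At s = jω = j42:
pole (s+4): 4 + j42 → |·| = √(4²+42²) = √1780 ≈ 42.19, ∠ = arctan(42/4) ≈ 84.56°
pole (s+10): 10 + j42 → |·| = √(10²+42²) = √1864 ≈ 43.174, ∠ = arctan(42/10) ≈ 76.61°
pole at origin: |s| = 42, ∠ = 90.00° (in denominator)
|H| = 100 / 76503 ≈ 0.0013071
Gain = 20 log₁₀(0.0013071) ≈ -57.67 dB
∠H = 0.00° − 251.17° = -251.17° ≡ 108.83° (principal value)

ω = 26: -45.6 dB, 119.8°; ω = 42: -57.7 dB, 108.8°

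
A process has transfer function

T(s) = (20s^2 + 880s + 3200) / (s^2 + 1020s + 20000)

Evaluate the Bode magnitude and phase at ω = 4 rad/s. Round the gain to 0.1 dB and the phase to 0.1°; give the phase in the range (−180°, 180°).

Substitute s = j4:
Numerator: 20(j4)^2 + 880(j4) + 3200 = 2880 + j3520
Denominator: (j4)^2 + 1020(j4) + 20000 = 19984 + j4080
|N| = √(2880² + 3520²) ≈ 4548.1, ∠N ≈ 50.71°
|D| = √(19984² + 4080²) ≈ 20396, ∠D ≈ 11.54°
|T| = 4548.1 / 20396 ≈ 0.22299
Gain = 20 log₁₀(0.22299) ≈ -13.03 dB
∠T = 50.71° − 11.54° = 39.17°

-13.0 dB, 39.2°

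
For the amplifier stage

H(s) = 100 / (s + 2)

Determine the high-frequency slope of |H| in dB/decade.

Each pole contributes −20 dB/decade at high frequency; each zero contributes +20 dB/decade.
Net: 0 zero(s) − 1 pole(s) → -20 dB/decade.

-20 dB/decade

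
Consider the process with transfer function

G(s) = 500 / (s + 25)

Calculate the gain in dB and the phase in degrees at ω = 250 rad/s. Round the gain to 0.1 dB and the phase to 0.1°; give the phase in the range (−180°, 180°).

6.0 dB, -84.3°

Substitute s = j250:
Numerator: 500 = 500 + j0
Denominator: (j250) + 25 = 25 + j250
|N| = √(500² + 0²) ≈ 500, ∠N ≈ 0.00°
|D| = √(25² + 250²) ≈ 251.25, ∠D ≈ 84.29°
|G| = 500 / 251.25 ≈ 1.99
Gain = 20 log₁₀(1.99) ≈ 5.98 dB
∠G = 0.00° − 84.29° = -84.29°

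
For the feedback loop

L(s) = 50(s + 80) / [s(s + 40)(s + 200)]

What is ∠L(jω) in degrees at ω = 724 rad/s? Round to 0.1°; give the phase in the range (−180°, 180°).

At s = jω = j724:
zero (s+80): 80 + j724 → |·| = √(80²+724²) = √530576 ≈ 728.41, ∠ = arctan(724/80) ≈ 83.69°
pole (s+40): 40 + j724 → |·| = √(40²+724²) = √525776 ≈ 725.1, ∠ = arctan(724/40) ≈ 86.84°
pole (s+200): 200 + j724 → |·| = √(200²+724²) = √564176 ≈ 751.12, ∠ = arctan(724/200) ≈ 74.56°
pole at origin: |s| = 724, ∠ = 90.00° (in denominator)
∠L = 83.69° − 251.40° = -167.71°

-167.7°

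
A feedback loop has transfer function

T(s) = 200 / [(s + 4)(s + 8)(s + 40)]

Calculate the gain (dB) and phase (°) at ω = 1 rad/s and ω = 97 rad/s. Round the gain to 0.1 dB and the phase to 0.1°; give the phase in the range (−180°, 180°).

ω = 1: -16.5 dB, -22.6°; ω = 97: -73.9 dB, 119.5°

At s = jω = j1:
pole (s+4): 4 + j1 → |·| = √(4²+1²) = √17 ≈ 4.1231, ∠ = arctan(1/4) ≈ 14.04°
pole (s+8): 8 + j1 → |·| = √(8²+1²) = √65 ≈ 8.0623, ∠ = arctan(1/8) ≈ 7.13°
pole (s+40): 40 + j1 → |·| = √(40²+1²) = √1601 ≈ 40.012, ∠ = arctan(1/40) ≈ 1.43°
|T| = 200 / 1330.1 ≈ 0.15036
Gain = 20 log₁₀(0.15036) ≈ -16.46 dB
∠T = 0.00° − 22.60° = -22.60°

At s = jω = j97:
pole (s+4): 4 + j97 → |·| = √(4²+97²) = √9425 ≈ 97.082, ∠ = arctan(97/4) ≈ 87.64°
pole (s+8): 8 + j97 → |·| = √(8²+97²) = √9473 ≈ 97.329, ∠ = arctan(97/8) ≈ 85.29°
pole (s+40): 40 + j97 → |·| = √(40²+97²) = √11009 ≈ 104.92, ∠ = arctan(97/40) ≈ 67.59°
|T| = 200 / 9.9138e+05 ≈ 0.00020174
Gain = 20 log₁₀(0.00020174) ≈ -73.90 dB
∠T = 0.00° − 240.52° = -240.52° ≡ 119.48° (principal value)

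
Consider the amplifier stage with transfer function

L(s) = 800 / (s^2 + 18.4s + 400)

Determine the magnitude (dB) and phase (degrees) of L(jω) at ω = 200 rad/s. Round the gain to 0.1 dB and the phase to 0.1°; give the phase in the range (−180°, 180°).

-33.9 dB, -174.7°

At s = jω = j200:
quadratic: (j200)² + 18.4·j200 + 400 = -39600 + j3680 → |·| ≈ 39771, ∠ ≈ 174.69°
|L| = 800 / 39771 ≈ 0.020115
Gain = 20 log₁₀(0.020115) ≈ -33.93 dB
∠L = 0.00° − 174.69° = -174.69°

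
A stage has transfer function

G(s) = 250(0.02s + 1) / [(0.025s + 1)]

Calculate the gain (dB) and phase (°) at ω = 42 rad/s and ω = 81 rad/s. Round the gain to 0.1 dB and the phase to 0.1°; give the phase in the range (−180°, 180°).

At ω = 42 rad/s:
zero (1 + j42·0.02) = 1 + j0.84 → |·| ≈ 1.306, ∠ ≈ 40.03°
pole (1 + j42·0.025) = 1 + j1.05 → |·| ≈ 1.45, ∠ ≈ 46.40°
|G| = 250 · 1.306 / (1.45) ≈ 225.17
Gain = 20 log₁₀(225.17) ≈ 47.05 dB
∠G = (40.03°) − (46.40°) = -6.37°

At ω = 81 rad/s:
zero (1 + j81·0.02) = 1 + j1.62 → |·| ≈ 1.9038, ∠ ≈ 58.31°
pole (1 + j81·0.025) = 1 + j2.025 → |·| ≈ 2.2585, ∠ ≈ 63.72°
|G| = 250 · 1.9038 / (2.2585) ≈ 210.74
Gain = 20 log₁₀(210.74) ≈ 46.47 dB
∠G = (58.31°) − (63.72°) = -5.41°

ω = 42: 47.1 dB, -6.4°; ω = 81: 46.5 dB, -5.4°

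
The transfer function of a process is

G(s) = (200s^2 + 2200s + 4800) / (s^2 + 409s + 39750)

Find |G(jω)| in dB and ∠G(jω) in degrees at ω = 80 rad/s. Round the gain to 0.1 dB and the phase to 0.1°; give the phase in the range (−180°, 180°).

28.8 dB, 127.7°

Substitute s = j80:
Numerator: 200(j80)^2 + 2200(j80) + 4800 = -1275200 + j176000
Denominator: (j80)^2 + 409(j80) + 39750 = 33350 + j32720
|N| = √(1275200² + 176000²) ≈ 1.2873e+06, ∠N ≈ 172.14°
|D| = √(33350² + 32720²) ≈ 46721, ∠D ≈ 44.45°
|G| = 1.2873e+06 / 46721 ≈ 27.553
Gain = 20 log₁₀(27.553) ≈ 28.80 dB
∠G = 172.14° − 44.45° = 127.69°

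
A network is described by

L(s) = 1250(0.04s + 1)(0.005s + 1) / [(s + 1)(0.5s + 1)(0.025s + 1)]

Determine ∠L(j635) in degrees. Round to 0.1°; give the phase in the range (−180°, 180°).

-105.9°

At ω = 635 rad/s:
zero (1 + j635·0.04) = 1 + j25.4 → |·| ≈ 25.42, ∠ ≈ 87.75°
zero (1 + j635·0.005) = 1 + j3.175 → |·| ≈ 3.3288, ∠ ≈ 72.52°
pole (1 + j635·1) = 1 + j635 → |·| ≈ 635, ∠ ≈ 89.91°
pole (1 + j635·0.5) = 1 + j317.5 → |·| ≈ 317.5, ∠ ≈ 89.82°
pole (1 + j635·0.025) = 1 + j15.875 → |·| ≈ 15.906, ∠ ≈ 86.40°
∠L = (87.75° + 72.52°) − (89.91° + 89.82° + 86.40°) = -105.86°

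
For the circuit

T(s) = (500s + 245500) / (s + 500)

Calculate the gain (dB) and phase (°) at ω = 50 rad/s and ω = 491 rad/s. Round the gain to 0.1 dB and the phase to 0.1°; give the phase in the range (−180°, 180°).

ω = 50: 53.8 dB, 0.1°; ω = 491: 53.9 dB, 0.5°

Substitute s = j50:
Numerator: 500(j50) + 245500 = 245500 + j25000
Denominator: (j50) + 500 = 500 + j50
|N| = √(245500² + 25000²) ≈ 2.4677e+05, ∠N ≈ 5.81°
|D| = √(500² + 50²) ≈ 502.49, ∠D ≈ 5.71°
|T| = 2.4677e+05 / 502.49 ≈ 491.09
Gain = 20 log₁₀(491.09) ≈ 53.82 dB
∠T = 5.81° − 5.71° = 0.10°

Substitute s = j491:
Numerator: 500(j491) + 245500 = 245500 + j245500
Denominator: (j491) + 500 = 500 + j491
|N| = √(245500² + 245500²) ≈ 3.4719e+05, ∠N ≈ 45.00°
|D| = √(500² + 491²) ≈ 700.77, ∠D ≈ 44.48°
|T| = 3.4719e+05 / 700.77 ≈ 495.44
Gain = 20 log₁₀(495.44) ≈ 53.90 dB
∠T = 45.00° − 44.48° = 0.52°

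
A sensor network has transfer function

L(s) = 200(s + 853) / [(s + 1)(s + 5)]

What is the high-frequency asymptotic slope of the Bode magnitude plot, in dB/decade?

-20 dB/decade

Each pole contributes −20 dB/decade at high frequency; each zero contributes +20 dB/decade.
Net: 1 zero(s) − 2 pole(s) → -20 dB/decade.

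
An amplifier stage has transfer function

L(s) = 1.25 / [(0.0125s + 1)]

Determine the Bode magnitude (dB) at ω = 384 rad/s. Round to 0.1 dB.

-11.9 dB

At ω = 384 rad/s:
pole (1 + j384·0.0125) = 1 + j4.8 → |·| ≈ 4.9031, ∠ ≈ 78.23°
|L| = 1.25 · 1 / (4.9031) ≈ 0.25494
Gain = 20 log₁₀(0.25494) ≈ -11.87 dB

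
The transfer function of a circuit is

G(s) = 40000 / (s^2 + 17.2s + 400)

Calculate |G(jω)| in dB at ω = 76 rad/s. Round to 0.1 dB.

17.2 dB

At s = jω = j76:
quadratic: (j76)² + 17.2·j76 + 400 = -5376 + j1307.2 → |·| ≈ 5532.6, ∠ ≈ 166.33°
|G| = 40000 / 5532.6 ≈ 7.2299
Gain = 20 log₁₀(7.2299) ≈ 17.18 dB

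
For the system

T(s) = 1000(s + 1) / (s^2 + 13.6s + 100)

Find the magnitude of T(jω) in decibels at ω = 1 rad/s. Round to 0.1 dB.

At s = jω = j1:
zero (s+1): 1 + j1 → |·| = √(1²+1²) = √2 ≈ 1.4142, ∠ = arctan(1/1) ≈ 45.00°
quadratic: (j1)² + 13.6·j1 + 100 = 99 + j13.6 → |·| ≈ 99.93, ∠ ≈ 7.82°
|T| = 1000 · 1.4142 / 99.93 ≈ 14.152
Gain = 20 log₁₀(14.152) ≈ 23.02 dB

23.0 dB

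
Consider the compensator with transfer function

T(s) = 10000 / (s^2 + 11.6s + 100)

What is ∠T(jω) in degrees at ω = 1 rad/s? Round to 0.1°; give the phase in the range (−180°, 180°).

-6.7°

At s = jω = j1:
quadratic: (j1)² + 11.6·j1 + 100 = 99 + j11.6 → |·| ≈ 99.677, ∠ ≈ 6.68°
∠T = 0.00° − 6.68° = -6.68°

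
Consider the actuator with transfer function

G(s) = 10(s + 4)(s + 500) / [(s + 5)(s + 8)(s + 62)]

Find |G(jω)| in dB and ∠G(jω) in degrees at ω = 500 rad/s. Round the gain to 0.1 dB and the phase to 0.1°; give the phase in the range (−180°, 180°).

-31.0 dB, -126.9°

At s = jω = j500:
zero (s+4): 4 + j500 → |·| = √(4²+500²) = √250016 ≈ 500.02, ∠ = arctan(500/4) ≈ 89.54°
zero (s+500): 500 + j500 → |·| = √(500²+500²) = √500000 ≈ 707.11, ∠ = arctan(500/500) ≈ 45.00°
pole (s+5): 5 + j500 → |·| = √(5²+500²) = √250025 ≈ 500.02, ∠ = arctan(500/5) ≈ 89.43°
pole (s+8): 8 + j500 → |·| = √(8²+500²) = √250064 ≈ 500.06, ∠ = arctan(500/8) ≈ 89.08°
pole (s+62): 62 + j500 → |·| = √(62²+500²) = √253844 ≈ 503.83, ∠ = arctan(500/62) ≈ 82.93°
|G| = 10 · 3.5357e+05 / 1.2598e+08 ≈ 0.028066
Gain = 20 log₁₀(0.028066) ≈ -31.04 dB
∠G = 134.54° − 261.44° = -126.90°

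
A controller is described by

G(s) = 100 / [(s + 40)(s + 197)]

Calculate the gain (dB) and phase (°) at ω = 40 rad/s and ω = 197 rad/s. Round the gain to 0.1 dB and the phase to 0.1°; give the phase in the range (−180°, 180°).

ω = 40: -41.1 dB, -56.5°; ω = 197: -55.0 dB, -123.5°

At s = jω = j40:
pole (s+40): 40 + j40 → |·| = √(40²+40²) = √3200 ≈ 56.569, ∠ = arctan(40/40) ≈ 45.00°
pole (s+197): 197 + j40 → |·| = √(197²+40²) = √40409 ≈ 201.02, ∠ = arctan(40/197) ≈ 11.48°
|G| = 100 / 11372 ≈ 0.0087935
Gain = 20 log₁₀(0.0087935) ≈ -41.12 dB
∠G = 0.00° − 56.48° = -56.48°

At s = jω = j197:
pole (s+40): 40 + j197 → |·| = √(40²+197²) = √40409 ≈ 201.02, ∠ = arctan(197/40) ≈ 78.52°
pole (s+197): 197 + j197 → |·| = √(197²+197²) = √77618 ≈ 278.6, ∠ = arctan(197/197) ≈ 45.00°
|G| = 100 / 56004 ≈ 0.0017856
Gain = 20 log₁₀(0.0017856) ≈ -54.96 dB
∠G = 0.00° − 123.52° = -123.52°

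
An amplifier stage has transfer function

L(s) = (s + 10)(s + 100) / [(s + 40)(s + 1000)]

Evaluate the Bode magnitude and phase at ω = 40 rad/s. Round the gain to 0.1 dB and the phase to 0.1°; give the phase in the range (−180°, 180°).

-22.1 dB, 50.5°

At s = jω = j40:
zero (s+10): 10 + j40 → |·| = √(10²+40²) = √1700 ≈ 41.231, ∠ = arctan(40/10) ≈ 75.96°
zero (s+100): 100 + j40 → |·| = √(100²+40²) = √11600 ≈ 107.7, ∠ = arctan(40/100) ≈ 21.80°
pole (s+40): 40 + j40 → |·| = √(40²+40²) = √3200 ≈ 56.569, ∠ = arctan(40/40) ≈ 45.00°
pole (s+1000): 1000 + j40 → |·| = √(1000²+40²) = √1001600 ≈ 1000.8, ∠ = arctan(40/1000) ≈ 2.29°
|L| = 1 · 4440.6 / 56614 ≈ 0.078436
Gain = 20 log₁₀(0.078436) ≈ -22.11 dB
∠L = 97.76° − 47.29° = 50.47°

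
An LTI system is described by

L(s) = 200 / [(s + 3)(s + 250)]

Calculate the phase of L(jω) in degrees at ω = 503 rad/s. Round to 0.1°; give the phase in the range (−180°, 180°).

At s = jω = j503:
pole (s+3): 3 + j503 → |·| = √(3²+503²) = √253018 ≈ 503.01, ∠ = arctan(503/3) ≈ 89.66°
pole (s+250): 250 + j503 → |·| = √(250²+503²) = √315509 ≈ 561.7, ∠ = arctan(503/250) ≈ 63.57°
∠L = 0.00° − 153.23° = -153.23°

-153.2°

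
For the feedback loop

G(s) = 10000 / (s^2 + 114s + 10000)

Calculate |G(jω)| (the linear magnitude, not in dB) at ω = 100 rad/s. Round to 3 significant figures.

0.877

At s = jω = j100:
quadratic: (j100)² + 114·j100 + 10000 = 0 + j11400 → |·| ≈ 11400, ∠ ≈ 90.00°
|G| = 10000 / 11400 ≈ 0.87719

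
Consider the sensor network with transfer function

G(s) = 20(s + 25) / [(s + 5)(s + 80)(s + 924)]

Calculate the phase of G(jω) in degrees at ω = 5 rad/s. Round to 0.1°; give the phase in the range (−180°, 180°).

At s = jω = j5:
zero (s+25): 25 + j5 → |·| = √(25²+5²) = √650 ≈ 25.495, ∠ = arctan(5/25) ≈ 11.31°
pole (s+5): 5 + j5 → |·| = √(5²+5²) = √50 ≈ 7.0711, ∠ = arctan(5/5) ≈ 45.00°
pole (s+80): 80 + j5 → |·| = √(80²+5²) = √6425 ≈ 80.156, ∠ = arctan(5/80) ≈ 3.58°
pole (s+924): 924 + j5 → |·| = √(924²+5²) = √853801 ≈ 924.01, ∠ = arctan(5/924) ≈ 0.31°
∠G = 11.31° − 48.89° = -37.58°

-37.6°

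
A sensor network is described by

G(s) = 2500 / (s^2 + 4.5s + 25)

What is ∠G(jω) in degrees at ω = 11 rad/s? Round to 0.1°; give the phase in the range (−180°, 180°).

At s = jω = j11:
quadratic: (j11)² + 4.5·j11 + 25 = -96 + j49.5 → |·| ≈ 108.01, ∠ ≈ 152.72°
∠G = 0.00° − 152.72° = -152.72°

-152.7°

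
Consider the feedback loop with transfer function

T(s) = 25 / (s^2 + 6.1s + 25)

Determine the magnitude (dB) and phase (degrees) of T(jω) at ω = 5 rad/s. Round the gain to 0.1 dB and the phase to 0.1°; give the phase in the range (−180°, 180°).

At s = jω = j5:
quadratic: (j5)² + 6.1·j5 + 25 = 0 + j30.5 → |·| ≈ 30.5, ∠ ≈ 90.00°
|T| = 25 / 30.5 ≈ 0.81967
Gain = 20 log₁₀(0.81967) ≈ -1.73 dB
∠T = 0.00° − 90.00° = -90.00°

-1.7 dB, -90.0°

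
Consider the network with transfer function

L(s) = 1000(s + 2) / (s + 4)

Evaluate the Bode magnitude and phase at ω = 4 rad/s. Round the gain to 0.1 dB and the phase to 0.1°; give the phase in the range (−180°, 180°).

58.0 dB, 18.4°

At s = jω = j4:
zero (s+2): 2 + j4 → |·| = √(2²+4²) = √20 ≈ 4.4721, ∠ = arctan(4/2) ≈ 63.43°
pole (s+4): 4 + j4 → |·| = √(4²+4²) = √32 ≈ 5.6569, ∠ = arctan(4/4) ≈ 45.00°
|L| = 1000 · 4.4721 / 5.6569 ≈ 790.56
Gain = 20 log₁₀(790.56) ≈ 57.96 dB
∠L = 63.43° − 45.00° = 18.43°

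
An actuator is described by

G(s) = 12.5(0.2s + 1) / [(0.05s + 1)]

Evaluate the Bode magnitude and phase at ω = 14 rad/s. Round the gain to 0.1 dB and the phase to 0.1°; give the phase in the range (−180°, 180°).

29.7 dB, 35.4°

At ω = 14 rad/s:
zero (1 + j14·0.2) = 1 + j2.8 → |·| ≈ 2.9732, ∠ ≈ 70.35°
pole (1 + j14·0.05) = 1 + j0.7 → |·| ≈ 1.2207, ∠ ≈ 34.99°
|G| = 12.5 · 2.9732 / (1.2207) ≈ 30.446
Gain = 20 log₁₀(30.446) ≈ 29.67 dB
∠G = (70.35°) − (34.99°) = 35.36°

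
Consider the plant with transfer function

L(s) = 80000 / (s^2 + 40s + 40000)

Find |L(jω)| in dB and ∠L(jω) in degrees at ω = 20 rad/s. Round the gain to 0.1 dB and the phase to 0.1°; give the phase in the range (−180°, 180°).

6.1 dB, -1.2°

At s = jω = j20:
quadratic: (j20)² + 40·j20 + 40000 = 39600 + j800 → |·| ≈ 39608, ∠ ≈ 1.16°
|L| = 80000 / 39608 ≈ 2.0198
Gain = 20 log₁₀(2.0198) ≈ 6.11 dB
∠L = 0.00° − 1.16° = -1.16°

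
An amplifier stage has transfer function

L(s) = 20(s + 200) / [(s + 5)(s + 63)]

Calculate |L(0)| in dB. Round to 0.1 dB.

22.1 dB

L(0) = 20·200 / (5·63) ≈ 12.698
20 log₁₀(12.698) ≈ 22.07 dB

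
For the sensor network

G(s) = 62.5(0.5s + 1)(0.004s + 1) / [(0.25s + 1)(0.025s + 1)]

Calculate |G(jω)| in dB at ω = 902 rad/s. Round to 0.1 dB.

At ω = 902 rad/s:
zero (1 + j902·0.5) = 1 + j451 → |·| ≈ 451, ∠ ≈ 89.87°
zero (1 + j902·0.004) = 1 + j3.608 → |·| ≈ 3.744, ∠ ≈ 74.51°
pole (1 + j902·0.25) = 1 + j225.5 → |·| ≈ 225.5, ∠ ≈ 89.75°
pole (1 + j902·0.025) = 1 + j22.55 → |·| ≈ 22.572, ∠ ≈ 87.46°
|G| = 62.5 · 451 · 3.744 / (225.5 · 22.572) ≈ 20.734
Gain = 20 log₁₀(20.734) ≈ 26.33 dB

26.3 dB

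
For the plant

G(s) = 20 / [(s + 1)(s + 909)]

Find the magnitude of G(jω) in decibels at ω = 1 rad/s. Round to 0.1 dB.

-36.2 dB

At s = jω = j1:
pole (s+1): 1 + j1 → |·| = √(1²+1²) = √2 ≈ 1.4142, ∠ = arctan(1/1) ≈ 45.00°
pole (s+909): 909 + j1 → |·| = √(909²+1²) = √826282 ≈ 909, ∠ = arctan(1/909) ≈ 0.06°
|G| = 20 / 1285.5 ≈ 0.015558
Gain = 20 log₁₀(0.015558) ≈ -36.16 dB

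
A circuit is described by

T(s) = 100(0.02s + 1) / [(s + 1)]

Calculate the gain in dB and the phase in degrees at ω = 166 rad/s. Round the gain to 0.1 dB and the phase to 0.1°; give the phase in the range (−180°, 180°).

At ω = 166 rad/s:
zero (1 + j166·0.02) = 1 + j3.32 → |·| ≈ 3.4673, ∠ ≈ 73.24°
pole (1 + j166·1) = 1 + j166 → |·| ≈ 166, ∠ ≈ 89.65°
|T| = 100 · 3.4673 / (166) ≈ 2.0887
Gain = 20 log₁₀(2.0887) ≈ 6.40 dB
∠T = (73.24°) − (89.65°) = -16.41°

6.4 dB, -16.4°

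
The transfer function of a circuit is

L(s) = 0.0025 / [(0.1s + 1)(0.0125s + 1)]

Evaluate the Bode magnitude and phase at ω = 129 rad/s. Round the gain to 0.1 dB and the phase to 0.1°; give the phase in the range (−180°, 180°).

-79.8 dB, -143.8°

At ω = 129 rad/s:
pole (1 + j129·0.1) = 1 + j12.9 → |·| ≈ 12.939, ∠ ≈ 85.57°
pole (1 + j129·0.0125) = 1 + j1.6125 → |·| ≈ 1.8974, ∠ ≈ 58.19°
|L| = 0.0025 · 1 / (12.939 · 1.8974) ≈ 0.00010183
Gain = 20 log₁₀(0.00010183) ≈ -79.84 dB
∠L = (0°) − (85.57° + 58.19°) = -143.76°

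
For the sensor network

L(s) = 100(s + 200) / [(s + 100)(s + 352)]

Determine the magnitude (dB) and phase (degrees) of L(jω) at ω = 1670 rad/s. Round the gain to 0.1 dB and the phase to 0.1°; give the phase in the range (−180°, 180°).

At s = jω = j1670:
zero (s+200): 200 + j1670 → |·| = √(200²+1670²) = √2828900 ≈ 1681.9, ∠ = arctan(1670/200) ≈ 83.17°
pole (s+100): 100 + j1670 → |·| = √(100²+1670²) = √2798900 ≈ 1673, ∠ = arctan(1670/100) ≈ 86.57°
pole (s+352): 352 + j1670 → |·| = √(352²+1670²) = √2912804 ≈ 1706.7, ∠ = arctan(1670/352) ≈ 78.10°
|L| = 100 · 1681.9 / 2.8553e+06 ≈ 0.058904
Gain = 20 log₁₀(0.058904) ≈ -24.60 dB
∠L = 83.17° − 164.67° = -81.50°

-24.6 dB, -81.5°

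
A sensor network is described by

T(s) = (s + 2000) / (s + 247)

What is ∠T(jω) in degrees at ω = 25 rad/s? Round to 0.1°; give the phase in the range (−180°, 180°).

Substitute s = j25:
Numerator: (j25) + 2000 = 2000 + j25
Denominator: (j25) + 247 = 247 + j25
|N| = √(2000² + 25²) ≈ 2000.2, ∠N ≈ 0.72°
|D| = √(247² + 25²) ≈ 248.26, ∠D ≈ 5.78°
∠T = 0.72° − 5.78° = -5.06°

-5.1°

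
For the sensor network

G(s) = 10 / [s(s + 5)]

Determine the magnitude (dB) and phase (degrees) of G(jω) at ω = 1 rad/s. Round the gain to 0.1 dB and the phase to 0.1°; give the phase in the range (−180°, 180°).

At s = jω = j1:
pole (s+5): 5 + j1 → |·| = √(5²+1²) = √26 ≈ 5.099, ∠ = arctan(1/5) ≈ 11.31°
pole at origin: |s| = 1, ∠ = 90.00° (in denominator)
|G| = 10 / 5.099 ≈ 1.9612
Gain = 20 log₁₀(1.9612) ≈ 5.85 dB
∠G = 0.00° − 101.31° = -101.31°

5.9 dB, -101.3°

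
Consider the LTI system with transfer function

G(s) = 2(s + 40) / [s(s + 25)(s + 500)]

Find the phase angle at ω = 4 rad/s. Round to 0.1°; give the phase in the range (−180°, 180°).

At s = jω = j4:
zero (s+40): 40 + j4 → |·| = √(40²+4²) = √1616 ≈ 40.2, ∠ = arctan(4/40) ≈ 5.71°
pole (s+25): 25 + j4 → |·| = √(25²+4²) = √641 ≈ 25.318, ∠ = arctan(4/25) ≈ 9.09°
pole (s+500): 500 + j4 → |·| = √(500²+4²) = √250016 ≈ 500.02, ∠ = arctan(4/500) ≈ 0.46°
pole at origin: |s| = 4, ∠ = 90.00° (in denominator)
∠G = 5.71° − 99.55° = -93.84°

-93.8°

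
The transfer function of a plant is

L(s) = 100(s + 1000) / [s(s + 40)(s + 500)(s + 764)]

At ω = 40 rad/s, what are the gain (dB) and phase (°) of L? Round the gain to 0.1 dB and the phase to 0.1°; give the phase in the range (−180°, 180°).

-78.8 dB, -140.3°

At s = jω = j40:
zero (s+1000): 1000 + j40 → |·| = √(1000²+40²) = √1001600 ≈ 1000.8, ∠ = arctan(40/1000) ≈ 2.29°
pole (s+40): 40 + j40 → |·| = √(40²+40²) = √3200 ≈ 56.569, ∠ = arctan(40/40) ≈ 45.00°
pole (s+500): 500 + j40 → |·| = √(500²+40²) = √251600 ≈ 501.6, ∠ = arctan(40/500) ≈ 4.57°
pole (s+764): 764 + j40 → |·| = √(764²+40²) = √585296 ≈ 765.05, ∠ = arctan(40/764) ≈ 3.00°
pole at origin: |s| = 40, ∠ = 90.00° (in denominator)
|L| = 100 · 1000.8 / 8.6833e+08 ≈ 0.00011526
Gain = 20 log₁₀(0.00011526) ≈ -78.77 dB
∠L = 2.29° − 142.57° = -140.28°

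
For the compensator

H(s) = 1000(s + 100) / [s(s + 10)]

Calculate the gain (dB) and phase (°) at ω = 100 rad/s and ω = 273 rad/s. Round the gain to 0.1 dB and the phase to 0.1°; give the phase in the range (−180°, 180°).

At s = jω = j100:
zero (s+100): 100 + j100 → |·| = √(100²+100²) = √20000 ≈ 141.42, ∠ = arctan(100/100) ≈ 45.00°
pole (s+10): 10 + j100 → |·| = √(10²+100²) = √10100 ≈ 100.5, ∠ = arctan(100/10) ≈ 84.29°
pole at origin: |s| = 100, ∠ = 90.00° (in denominator)
|H| = 1000 · 141.42 / 10050 ≈ 14.072
Gain = 20 log₁₀(14.072) ≈ 22.97 dB
∠H = 45.00° − 174.29° = -129.29°

At s = jω = j273:
zero (s+100): 100 + j273 → |·| = √(100²+273²) = √84529 ≈ 290.74, ∠ = arctan(273/100) ≈ 69.88°
pole (s+10): 10 + j273 → |·| = √(10²+273²) = √74629 ≈ 273.18, ∠ = arctan(273/10) ≈ 87.90°
pole at origin: |s| = 273, ∠ = 90.00° (in denominator)
|H| = 1000 · 290.74 / 74578 ≈ 3.8985
Gain = 20 log₁₀(3.8985) ≈ 11.82 dB
∠H = 69.88° − 177.90° = -108.02°

ω = 100: 23.0 dB, -129.3°; ω = 273: 11.8 dB, -108.0°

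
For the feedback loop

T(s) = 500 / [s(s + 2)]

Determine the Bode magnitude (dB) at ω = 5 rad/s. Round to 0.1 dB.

25.4 dB

At s = jω = j5:
pole (s+2): 2 + j5 → |·| = √(2²+5²) = √29 ≈ 5.3852, ∠ = arctan(5/2) ≈ 68.20°
pole at origin: |s| = 5, ∠ = 90.00° (in denominator)
|T| = 500 / 26.926 ≈ 18.569
Gain = 20 log₁₀(18.569) ≈ 25.38 dB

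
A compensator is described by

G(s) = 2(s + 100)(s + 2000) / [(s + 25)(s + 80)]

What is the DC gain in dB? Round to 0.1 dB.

G(0) = 2·100·2000 / (25·80) = 200
20 log₁₀(200) ≈ 46.02 dB

46.0 dB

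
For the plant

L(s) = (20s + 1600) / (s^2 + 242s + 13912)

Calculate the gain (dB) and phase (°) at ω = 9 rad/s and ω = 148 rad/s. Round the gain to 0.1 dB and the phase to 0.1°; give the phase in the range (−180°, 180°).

Substitute s = j9:
Numerator: 20(j9) + 1600 = 1600 + j180
Denominator: (j9)^2 + 242(j9) + 13912 = 13831 + j2178
|N| = √(1600² + 180²) ≈ 1610.1, ∠N ≈ 6.42°
|D| = √(13831² + 2178²) ≈ 14001, ∠D ≈ 8.95°
|L| = 1610.1 / 14001 ≈ 0.115
Gain = 20 log₁₀(0.115) ≈ -18.79 dB
∠L = 6.42° − 8.95° = -2.53°

Substitute s = j148:
Numerator: 20(j148) + 1600 = 1600 + j2960
Denominator: (j148)^2 + 242(j148) + 13912 = -7992 + j35816
|N| = √(1600² + 2960²) ≈ 3364.8, ∠N ≈ 61.61°
|D| = √(7992² + 35816²) ≈ 36697, ∠D ≈ 102.58°
|L| = 3364.8 / 36697 ≈ 0.091691
Gain = 20 log₁₀(0.091691) ≈ -20.75 dB
∠L = 61.61° − 102.58° = -40.97°

ω = 9: -18.8 dB, -2.5°; ω = 148: -20.8 dB, -41.0°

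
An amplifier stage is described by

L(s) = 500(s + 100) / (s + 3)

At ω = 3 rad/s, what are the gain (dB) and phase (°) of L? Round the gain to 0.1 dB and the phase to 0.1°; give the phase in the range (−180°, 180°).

At s = jω = j3:
zero (s+100): 100 + j3 → |·| = √(100²+3²) = √10009 ≈ 100.04, ∠ = arctan(3/100) ≈ 1.72°
pole (s+3): 3 + j3 → |·| = √(3²+3²) = √18 ≈ 4.2426, ∠ = arctan(3/3) ≈ 45.00°
|L| = 500 · 100.04 / 4.2426 ≈ 11790
Gain = 20 log₁₀(11790) ≈ 81.43 dB
∠L = 1.72° − 45.00° = -43.28°

81.4 dB, -43.3°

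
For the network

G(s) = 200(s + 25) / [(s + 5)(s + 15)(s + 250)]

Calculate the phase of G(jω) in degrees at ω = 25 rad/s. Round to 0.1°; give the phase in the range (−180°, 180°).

At s = jω = j25:
zero (s+25): 25 + j25 → |·| = √(25²+25²) = √1250 ≈ 35.355, ∠ = arctan(25/25) ≈ 45.00°
pole (s+5): 5 + j25 → |·| = √(5²+25²) = √650 ≈ 25.495, ∠ = arctan(25/5) ≈ 78.69°
pole (s+15): 15 + j25 → |·| = √(15²+25²) = √850 ≈ 29.155, ∠ = arctan(25/15) ≈ 59.04°
pole (s+250): 250 + j25 → |·| = √(250²+25²) = √63125 ≈ 251.25, ∠ = arctan(25/250) ≈ 5.71°
∠G = 45.00° − 143.44° = -98.44°

-98.4°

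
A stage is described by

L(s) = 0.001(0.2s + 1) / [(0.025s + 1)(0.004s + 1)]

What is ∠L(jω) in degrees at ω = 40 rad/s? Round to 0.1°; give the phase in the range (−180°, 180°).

At ω = 40 rad/s:
zero (1 + j40·0.2) = 1 + j8 → |·| ≈ 8.0623, ∠ ≈ 82.87°
pole (1 + j40·0.025) = 1 + j1 → |·| ≈ 1.4142, ∠ ≈ 45.00°
pole (1 + j40·0.004) = 1 + j0.16 → |·| ≈ 1.0127, ∠ ≈ 9.09°
∠L = (82.87°) − (45.00° + 9.09°) = 28.78°

28.8°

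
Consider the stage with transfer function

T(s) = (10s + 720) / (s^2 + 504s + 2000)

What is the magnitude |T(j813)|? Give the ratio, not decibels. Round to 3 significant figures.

0.0105

Substitute s = j813:
Numerator: 10(j813) + 720 = 720 + j8130
Denominator: (j813)^2 + 504(j813) + 2000 = -658969 + j409752
|N| = √(720² + 8130²) ≈ 8161.8, ∠N ≈ 84.94°
|D| = √(658969² + 409752²) ≈ 7.7597e+05, ∠D ≈ 148.13°
|T| = 8161.8 / 7.7597e+05 ≈ 0.010518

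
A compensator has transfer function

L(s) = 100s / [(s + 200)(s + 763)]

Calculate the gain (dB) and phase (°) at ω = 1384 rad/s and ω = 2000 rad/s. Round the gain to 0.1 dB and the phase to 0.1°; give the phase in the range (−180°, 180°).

At s = jω = j1384:
zero at origin: s = j1384 → |·| = 1384, ∠ = 90.00°
pole (s+200): 200 + j1384 → |·| = √(200²+1384²) = √1955456 ≈ 1398.4, ∠ = arctan(1384/200) ≈ 81.78°
pole (s+763): 763 + j1384 → |·| = √(763²+1384²) = √2497625 ≈ 1580.4, ∠ = arctan(1384/763) ≈ 61.13°
|L| = 100 · 1384 / 2.21e+06 ≈ 0.062624
Gain = 20 log₁₀(0.062624) ≈ -24.07 dB
∠L = 90.00° − 142.91° = -52.91°

At s = jω = j2000:
zero at origin: s = j2000 → |·| = 2000, ∠ = 90.00°
pole (s+200): 200 + j2000 → |·| = √(200²+2000²) = √4040000 ≈ 2010, ∠ = arctan(2000/200) ≈ 84.29°
pole (s+763): 763 + j2000 → |·| = √(763²+2000²) = √4582169 ≈ 2140.6, ∠ = arctan(2000/763) ≈ 69.12°
|L| = 100 · 2000 / 4.3026e+06 ≈ 0.046484
Gain = 20 log₁₀(0.046484) ≈ -26.65 dB
∠L = 90.00° − 153.41° = -63.41°

ω = 1384: -24.1 dB, -52.9°; ω = 2000: -26.7 dB, -63.4°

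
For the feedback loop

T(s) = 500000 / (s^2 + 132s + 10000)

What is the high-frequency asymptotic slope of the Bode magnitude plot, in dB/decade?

Each pole contributes −20 dB/decade at high frequency; each zero contributes +20 dB/decade.
Net: 0 zero(s) − 2 pole(s) → -40 dB/decade.

-40 dB/decade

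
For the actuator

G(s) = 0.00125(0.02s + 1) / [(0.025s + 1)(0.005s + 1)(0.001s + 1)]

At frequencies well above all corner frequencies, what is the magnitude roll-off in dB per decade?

Each pole contributes −20 dB/decade at high frequency; each zero contributes +20 dB/decade.
Net: 1 zero(s) − 3 pole(s) → -40 dB/decade.

-40 dB/decade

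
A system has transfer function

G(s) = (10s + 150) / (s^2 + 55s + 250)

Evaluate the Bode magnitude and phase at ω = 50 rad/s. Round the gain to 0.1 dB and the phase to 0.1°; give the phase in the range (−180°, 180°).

Substitute s = j50:
Numerator: 10(j50) + 150 = 150 + j500
Denominator: (j50)^2 + 55(j50) + 250 = -2250 + j2750
|N| = √(150² + 500²) ≈ 522.02, ∠N ≈ 73.30°
|D| = √(2250² + 2750²) ≈ 3553.2, ∠D ≈ 129.29°
|G| = 522.02 / 3553.2 ≈ 0.14692
Gain = 20 log₁₀(0.14692) ≈ -16.66 dB
∠G = 73.30° − 129.29° = -55.99°

-16.7 dB, -56.0°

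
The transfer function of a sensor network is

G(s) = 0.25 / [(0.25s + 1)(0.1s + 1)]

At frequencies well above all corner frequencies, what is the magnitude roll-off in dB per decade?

-40 dB/decade

Each pole contributes −20 dB/decade at high frequency; each zero contributes +20 dB/decade.
Net: 0 zero(s) − 2 pole(s) → -40 dB/decade.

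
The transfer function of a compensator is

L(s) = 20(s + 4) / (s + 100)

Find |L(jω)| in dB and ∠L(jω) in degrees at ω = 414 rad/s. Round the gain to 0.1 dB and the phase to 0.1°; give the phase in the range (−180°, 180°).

At s = jω = j414:
zero (s+4): 4 + j414 → |·| = √(4²+414²) = √171412 ≈ 414.02, ∠ = arctan(414/4) ≈ 89.45°
pole (s+100): 100 + j414 → |·| = √(100²+414²) = √181396 ≈ 425.91, ∠ = arctan(414/100) ≈ 76.42°
|L| = 20 · 414.02 / 425.91 ≈ 19.442
Gain = 20 log₁₀(19.442) ≈ 25.77 dB
∠L = 89.45° − 76.42° = 13.03°

25.8 dB, 13.0°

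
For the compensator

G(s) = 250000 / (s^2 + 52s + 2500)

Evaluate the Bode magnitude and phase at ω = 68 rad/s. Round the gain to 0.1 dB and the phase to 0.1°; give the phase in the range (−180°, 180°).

At s = jω = j68:
quadratic: (j68)² + 52·j68 + 2500 = -2124 + j3536 → |·| ≈ 4124.9, ∠ ≈ 120.99°
|G| = 250000 / 4124.9 ≈ 60.608
Gain = 20 log₁₀(60.608) ≈ 35.65 dB
∠G = 0.00° − 120.99° = -120.99°

35.7 dB, -121.0°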